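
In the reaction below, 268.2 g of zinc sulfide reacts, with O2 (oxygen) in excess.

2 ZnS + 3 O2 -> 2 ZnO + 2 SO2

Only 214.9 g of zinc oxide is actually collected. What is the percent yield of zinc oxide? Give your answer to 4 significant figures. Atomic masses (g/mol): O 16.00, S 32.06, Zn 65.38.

M(ZnS) = 65.38 + 32.06 = 97.44 g/mol.
M(ZnO) = 65.38 + 16.00 = 81.38 g/mol.
n(ZnS) = 268.20 g / 97.44 g/mol = 2.7525 mol.
From the equation the ZnS:ZnO mole ratio is 2:2, so n(ZnO) = 2.7525 × 2/2 = 2.7525 mol.
Mass of ZnO = 2.7525 mol × 81.38 g/mol = 224.00 g.
This is the theoretical yield. Percent yield = 214.9 g / 224.00 g × 100% = 95.939%.

95.94 %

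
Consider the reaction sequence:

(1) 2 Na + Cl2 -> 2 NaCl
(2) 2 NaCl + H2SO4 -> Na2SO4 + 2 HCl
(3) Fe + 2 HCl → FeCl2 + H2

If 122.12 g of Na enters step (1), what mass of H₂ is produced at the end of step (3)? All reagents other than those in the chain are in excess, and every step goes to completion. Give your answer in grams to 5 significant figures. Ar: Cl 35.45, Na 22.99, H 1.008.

M(Na) = 22.99 g/mol.
M(H2) = 2(1.008) = 2.016 g/mol.
n(Na) = 122.12 / 22.99 = 5.31187 mol.
Reaction (1): Na→NaCl ratio 2:2 ⇒ n(NaCl) = 5.31187 mol.
Reaction (2): NaCl→HCl ratio 2:2 ⇒ n(HCl) = 5.31187 mol.
Reaction (3): HCl→H2 ratio 2:1 ⇒ n(H2) = 2.65594 mol.
Mass of H2 = 2.65594 × 2.016 = 5.35437 g.

5.3544 g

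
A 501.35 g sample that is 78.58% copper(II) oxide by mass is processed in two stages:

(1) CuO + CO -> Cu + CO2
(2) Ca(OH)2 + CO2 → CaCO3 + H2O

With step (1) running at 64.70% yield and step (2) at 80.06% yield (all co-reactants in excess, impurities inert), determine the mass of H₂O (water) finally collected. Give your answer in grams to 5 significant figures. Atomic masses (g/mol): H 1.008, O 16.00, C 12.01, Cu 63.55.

Pure CuO = 501.35 × 0.7858 = 393.961 g.
M(CuO) = 63.55 + 16.00 = 79.55 g/mol.
M(H2O) = 2(1.008) + 16.00 = 18.016 g/mol.
n(CuO) = 393.961 / 79.55 = 4.95237 mol.
Step 1 (CuO:CO2 = 1:1): theoretical n(CO2) = 4.95237 mol; at 64.70% yield, n(CO2) = 3.20418 mol.
Step 2 (CO2:H2O = 1:1): theoretical n(H2O) = 3.20418 mol, so theoretical mass = 3.20418 × 18.016 = 57.7265 g.
At 80.06% yield, actual mass of H2O = 57.7265 × 0.8006 = 46.2159 g.

46.216 g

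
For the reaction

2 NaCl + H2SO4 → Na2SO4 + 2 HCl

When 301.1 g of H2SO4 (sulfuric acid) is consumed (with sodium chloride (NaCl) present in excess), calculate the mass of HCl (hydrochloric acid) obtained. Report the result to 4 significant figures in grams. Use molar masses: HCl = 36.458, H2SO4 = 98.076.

223.9 g

n(H2SO4) = 301.10 g / 98.076 g/mol = 3.0701 mol.
From the equation the H2SO4:HCl mole ratio is 1:2, so n(HCl) = 3.0701 × 2/1 = 6.1401 mol.
Mass of HCl = 6.1401 mol × 36.458 g/mol = 223.86 g.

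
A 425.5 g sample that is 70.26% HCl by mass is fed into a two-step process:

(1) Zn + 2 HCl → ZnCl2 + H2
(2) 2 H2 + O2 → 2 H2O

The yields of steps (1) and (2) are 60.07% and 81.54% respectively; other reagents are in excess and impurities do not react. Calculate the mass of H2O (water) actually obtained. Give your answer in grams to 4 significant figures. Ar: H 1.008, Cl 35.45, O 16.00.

Pure HCl = 425.5 × 0.7026 = 298.96 g.
M(HCl) = 1.008 + 35.45 = 36.458 g/mol.
M(H2O) = 2(1.008) + 16.00 = 18.016 g/mol.
n(HCl) = 298.96 / 36.458 = 8.2000 mol.
Step 1 (HCl:H2 = 2:1): theoretical n(H2) = 4.1000 mol; at 60.07% yield, n(H2) = 2.4629 mol.
Step 2 (H2:H2O = 2:2): theoretical n(H2O) = 2.4629 mol, so theoretical mass = 2.4629 × 18.016 = 44.371 g.
At 81.54% yield, actual mass of H2O = 44.371 × 0.8154 = 36.180 g.

36.18 g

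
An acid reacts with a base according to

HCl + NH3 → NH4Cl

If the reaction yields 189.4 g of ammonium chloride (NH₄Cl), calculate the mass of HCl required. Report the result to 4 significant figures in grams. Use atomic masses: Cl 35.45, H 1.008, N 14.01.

M(NH4Cl) = 14.01 + 4(1.008) + 35.45 = 53.492 g/mol.
M(HCl) = 1.008 + 35.45 = 36.458 g/mol.
n(NH4Cl) = 189.40 g / 53.492 g/mol = 3.5407 mol.
From the equation the NH4Cl:HCl mole ratio is 1:1, so n(HCl) = 3.5407 × 1/1 = 3.5407 mol.
Mass of HCl = 3.5407 mol × 36.458 g/mol = 129.09 g.

129.1 g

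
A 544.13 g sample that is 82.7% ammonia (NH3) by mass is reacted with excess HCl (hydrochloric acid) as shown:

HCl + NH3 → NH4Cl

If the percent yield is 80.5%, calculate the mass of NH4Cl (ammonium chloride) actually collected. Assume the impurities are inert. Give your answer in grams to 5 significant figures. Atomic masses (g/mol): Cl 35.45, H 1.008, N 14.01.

1137.6 g

Pure NH3 available = 544.13 g × 0.827 = 449.996 g.
M(NH3) = 14.01 + 3(1.008) = 17.034 g/mol.
M(NH4Cl) = 14.01 + 4(1.008) + 35.45 = 53.492 g/mol.
n(NH3) = 449.996 g / 17.034 g/mol = 26.4175 mol.
From the equation the NH3:NH4Cl mole ratio is 1:1, so n(NH4Cl) = 26.4175 × 1/1 = 26.4175 mol.
Mass of NH4Cl = 26.4175 mol × 53.492 g/mol = 1413.12 g.
Actual mass collected = 1413.12 g × 0.805 = 1137.57 g.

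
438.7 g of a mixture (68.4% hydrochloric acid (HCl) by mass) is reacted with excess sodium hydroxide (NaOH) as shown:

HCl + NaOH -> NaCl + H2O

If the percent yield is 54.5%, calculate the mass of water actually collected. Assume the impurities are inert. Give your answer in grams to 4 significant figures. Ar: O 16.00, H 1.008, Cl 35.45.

80.81 g

Pure HCl available = 438.7 g × 0.684 = 300.07 g.
M(HCl) = 1.008 + 35.45 = 36.458 g/mol.
M(H2O) = 2(1.008) + 16.00 = 18.016 g/mol.
n(HCl) = 300.07 g / 36.458 g/mol = 8.2306 mol.
From the equation the HCl:H2O mole ratio is 1:1, so n(H2O) = 8.2306 × 1/1 = 8.2306 mol.
Mass of H2O = 8.2306 mol × 18.016 g/mol = 148.28 g.
Actual mass collected = 148.28 g × 0.545 = 80.814 g.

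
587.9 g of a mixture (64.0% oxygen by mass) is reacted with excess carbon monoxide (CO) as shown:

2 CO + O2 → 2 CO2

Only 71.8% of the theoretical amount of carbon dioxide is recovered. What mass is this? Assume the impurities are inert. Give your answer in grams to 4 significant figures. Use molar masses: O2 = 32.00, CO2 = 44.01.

743.1 g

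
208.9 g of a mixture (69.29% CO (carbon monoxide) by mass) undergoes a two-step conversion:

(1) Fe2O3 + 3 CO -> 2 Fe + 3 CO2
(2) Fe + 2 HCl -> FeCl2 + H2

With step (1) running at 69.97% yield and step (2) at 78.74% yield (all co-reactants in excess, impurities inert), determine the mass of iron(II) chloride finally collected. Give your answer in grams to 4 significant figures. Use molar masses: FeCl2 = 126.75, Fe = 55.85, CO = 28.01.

240.6 g

Pure CO = 208.9 × 0.6929 = 144.75 g.
n(CO) = 144.75 / 28.01 = 5.1677 mol.
Step 1 (CO:Fe = 3:2): theoretical n(Fe) = 3.4451 mol; at 69.97% yield, n(Fe) = 2.4106 mol.
Step 2 (Fe:FeCl2 = 1:1): theoretical n(FeCl2) = 2.4106 mol, so theoretical mass = 2.4106 × 126.75 = 305.54 g.
At 78.74% yield, actual mass of FeCl2 = 305.54 × 0.7874 = 240.58 g.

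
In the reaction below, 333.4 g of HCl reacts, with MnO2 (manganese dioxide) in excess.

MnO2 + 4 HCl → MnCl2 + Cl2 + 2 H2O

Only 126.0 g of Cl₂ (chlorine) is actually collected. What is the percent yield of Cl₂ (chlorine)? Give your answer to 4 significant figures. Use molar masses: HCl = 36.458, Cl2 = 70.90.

77.73 %

n(HCl) = 333.40 g / 36.458 g/mol = 9.1448 mol.
From the equation the HCl:Cl2 mole ratio is 4:1, so n(Cl2) = 9.1448 × 1/4 = 2.2862 mol.
Mass of Cl2 = 2.2862 mol × 70.90 g/mol = 162.09 g.
This is the theoretical yield. Percent yield = 126.0 g / 162.09 g × 100% = 77.734%.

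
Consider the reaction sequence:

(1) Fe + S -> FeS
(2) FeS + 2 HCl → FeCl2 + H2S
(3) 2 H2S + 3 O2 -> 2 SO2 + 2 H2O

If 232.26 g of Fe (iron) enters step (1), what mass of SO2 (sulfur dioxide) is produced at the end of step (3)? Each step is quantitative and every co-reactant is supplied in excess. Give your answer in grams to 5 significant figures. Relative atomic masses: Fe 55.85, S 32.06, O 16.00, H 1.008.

266.40 g

M(Fe) = 55.85 g/mol.
M(SO2) = 32.06 + 2(16.00) = 64.06 g/mol.
n(Fe) = 232.26 / 55.85 = 4.15864 mol.
Reaction (1): Fe→FeS ratio 1:1 ⇒ n(FeS) = 4.15864 mol.
Reaction (2): FeS→H2S ratio 1:1 ⇒ n(H2S) = 4.15864 mol.
Reaction (3): H2S→SO2 ratio 2:2 ⇒ n(SO2) = 4.15864 mol.
Mass of SO2 = 4.15864 × 64.06 = 266.402 g.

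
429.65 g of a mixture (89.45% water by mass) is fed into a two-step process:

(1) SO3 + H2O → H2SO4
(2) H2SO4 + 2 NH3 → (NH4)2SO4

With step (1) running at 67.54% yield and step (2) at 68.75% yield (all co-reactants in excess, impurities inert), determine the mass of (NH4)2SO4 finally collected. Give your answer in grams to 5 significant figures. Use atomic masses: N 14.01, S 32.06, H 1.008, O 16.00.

Pure H2O = 429.65 × 0.8945 = 384.322 g.
M(H2O) = 2(1.008) + 16.00 = 18.016 g/mol.
M((NH4)2SO4) = 2(14.01) + 8(1.008) + 32.06 + 4(16.00) = 132.144 g/mol.
n(H2O) = 384.322 / 18.016 = 21.3323 mol.
Step 1 (H2O:H2SO4 = 1:1): theoretical n(H2SO4) = 21.3323 mol; at 67.54% yield, n(H2SO4) = 14.4078 mol.
Step 2 (H2SO4:(NH4)2SO4 = 1:1): theoretical n((NH4)2SO4) = 14.4078 mol, so theoretical mass = 14.4078 × 132.144 = 1903.91 g.
At 68.75% yield, actual mass of (NH4)2SO4 = 1903.91 × 0.6875 = 1308.93 g.

1308.9 g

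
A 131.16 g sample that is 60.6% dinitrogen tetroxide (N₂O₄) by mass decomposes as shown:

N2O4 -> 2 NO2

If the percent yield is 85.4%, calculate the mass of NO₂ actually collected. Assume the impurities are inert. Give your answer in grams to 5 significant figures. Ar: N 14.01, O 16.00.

Pure N2O4 available = 131.16 g × 0.606 = 79.4830 g.
M(N2O4) = 2(14.01) + 4(16.00) = 92.02 g/mol.
M(NO2) = 14.01 + 2(16.00) = 46.01 g/mol.
n(N2O4) = 79.4830 g / 92.02 g/mol = 0.863757 mol.
From the equation the N2O4:NO2 mole ratio is 1:2, so n(NO2) = 0.863757 × 2/1 = 1.72751 mol.
Mass of NO2 = 1.72751 mol × 46.01 g/mol = 79.4830 g.
Actual mass collected = 79.4830 g × 0.854 = 67.8784 g.

67.878 g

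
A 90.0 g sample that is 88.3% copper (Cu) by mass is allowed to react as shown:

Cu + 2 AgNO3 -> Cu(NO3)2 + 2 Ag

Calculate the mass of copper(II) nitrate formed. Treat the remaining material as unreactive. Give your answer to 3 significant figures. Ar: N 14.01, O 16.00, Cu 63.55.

235 g

Mass of pure Cu = 90.0 g × 0.883 = 79.47 g.
M(Cu) = 63.55 g/mol.
M(Cu(NO3)2) = 63.55 + 2(14.01) + 6(16.00) = 187.57 g/mol.
n(Cu) = 79.47 g / 63.55 g/mol = 1.251 mol.
From the equation the Cu:Cu(NO3)2 mole ratio is 1:1, so n(Cu(NO3)2) = 1.251 × 1/1 = 1.251 mol.
Mass of Cu(NO3)2 = 1.251 mol × 187.57 g/mol = 234.6 g.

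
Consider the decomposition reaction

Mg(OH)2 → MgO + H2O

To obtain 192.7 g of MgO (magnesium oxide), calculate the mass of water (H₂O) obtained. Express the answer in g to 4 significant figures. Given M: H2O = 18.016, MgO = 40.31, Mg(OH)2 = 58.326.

n(MgO) = 192.70 g / 40.31 g/mol = 4.7805 mol.
From the equation the MgO:H2O mole ratio is 1:1, so n(H2O) = 4.7805 × 1/1 = 4.7805 mol.
Mass of H2O = 4.7805 mol × 18.016 g/mol = 86.125 g.

86.12 g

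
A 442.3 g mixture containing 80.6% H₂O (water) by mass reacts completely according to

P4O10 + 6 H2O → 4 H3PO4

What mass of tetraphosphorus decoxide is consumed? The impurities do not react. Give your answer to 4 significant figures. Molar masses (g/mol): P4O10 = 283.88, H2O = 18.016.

Mass of pure H2O = 442.3 g × 0.806 = 356.49 g.
n(H2O) = 356.49 g / 18.016 g/mol = 19.788 mol.
From the equation the H2O:P4O10 mole ratio is 6:1, so n(P4O10) = 19.788 × 1/6 = 3.2979 mol.
Mass of P4O10 = 3.2979 mol × 283.88 g/mol = 936.22 g.

936.2 g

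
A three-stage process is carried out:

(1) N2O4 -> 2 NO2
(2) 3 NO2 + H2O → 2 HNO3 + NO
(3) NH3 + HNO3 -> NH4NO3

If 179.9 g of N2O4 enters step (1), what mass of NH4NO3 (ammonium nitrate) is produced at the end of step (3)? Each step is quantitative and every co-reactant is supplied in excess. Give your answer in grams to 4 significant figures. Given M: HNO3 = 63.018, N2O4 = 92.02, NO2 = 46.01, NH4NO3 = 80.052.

208.7 g

n(N2O4) = 179.9 / 92.02 = 1.9550 mol.
Reaction (1): N2O4→NO2 ratio 1:2 ⇒ n(NO2) = 3.9100 mol.
Reaction (2): NO2→HNO3 ratio 3:2 ⇒ n(HNO3) = 2.6067 mol.
Reaction (3): HNO3→NH4NO3 ratio 1:1 ⇒ n(NH4NO3) = 2.6067 mol.
Mass of NH4NO3 = 2.6067 × 80.052 = 208.67 g.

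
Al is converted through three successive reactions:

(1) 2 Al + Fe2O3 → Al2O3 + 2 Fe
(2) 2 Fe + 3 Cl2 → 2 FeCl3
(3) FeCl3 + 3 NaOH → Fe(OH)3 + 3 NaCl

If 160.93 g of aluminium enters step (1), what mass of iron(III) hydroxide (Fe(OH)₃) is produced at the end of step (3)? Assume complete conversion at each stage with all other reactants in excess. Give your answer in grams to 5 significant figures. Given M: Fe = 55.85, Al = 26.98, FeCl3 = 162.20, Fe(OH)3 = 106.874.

n(Al) = 160.93 / 26.98 = 5.96479 mol.
Reaction (1): Al→Fe ratio 2:2 ⇒ n(Fe) = 5.96479 mol.
Reaction (2): Fe→FeCl3 ratio 2:2 ⇒ n(FeCl3) = 5.96479 mol.
Reaction (3): FeCl3→Fe(OH)3 ratio 1:1 ⇒ n(Fe(OH)3) = 5.96479 mol.
Mass of Fe(OH)3 = 5.96479 × 106.874 = 637.481 g.

637.48 g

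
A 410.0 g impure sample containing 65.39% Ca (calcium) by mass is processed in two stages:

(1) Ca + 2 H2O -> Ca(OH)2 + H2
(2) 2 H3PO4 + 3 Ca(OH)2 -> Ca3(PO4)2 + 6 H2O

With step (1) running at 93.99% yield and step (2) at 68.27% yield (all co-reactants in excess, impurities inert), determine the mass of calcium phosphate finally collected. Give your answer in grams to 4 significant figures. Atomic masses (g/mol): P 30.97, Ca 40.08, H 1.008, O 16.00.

443.8 g

Pure Ca = 410.0 × 0.6539 = 268.10 g.
M(Ca) = 40.08 g/mol.
M(Ca3(PO4)2) = 3(40.08) + 2(30.97) + 8(16.00) = 310.18 g/mol.
n(Ca) = 268.10 / 40.08 = 6.6891 mol.
Step 1 (Ca:Ca(OH)2 = 1:1): theoretical n(Ca(OH)2) = 6.6891 mol; at 93.99% yield, n(Ca(OH)2) = 6.2871 mol.
Step 2 (Ca(OH)2:Ca3(PO4)2 = 3:1): theoretical n(Ca3(PO4)2) = 2.0957 mol, so theoretical mass = 2.0957 × 310.18 = 650.04 g.
At 68.27% yield, actual mass of Ca3(PO4)2 = 650.04 × 0.6827 = 443.78 g.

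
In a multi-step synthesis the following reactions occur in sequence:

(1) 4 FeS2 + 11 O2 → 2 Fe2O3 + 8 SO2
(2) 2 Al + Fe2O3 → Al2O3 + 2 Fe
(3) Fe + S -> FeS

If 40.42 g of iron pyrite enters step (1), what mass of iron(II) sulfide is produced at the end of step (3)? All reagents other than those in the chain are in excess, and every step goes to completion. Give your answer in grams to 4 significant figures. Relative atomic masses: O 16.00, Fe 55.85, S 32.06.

29.62 g

M(FeS2) = 55.85 + 2(32.06) = 119.97 g/mol.
M(FeS) = 55.85 + 32.06 = 87.91 g/mol.
n(FeS2) = 40.42 / 119.97 = 0.33692 mol.
Reaction (1): FeS2→Fe2O3 ratio 4:2 ⇒ n(Fe2O3) = 0.16846 mol.
Reaction (2): Fe2O3→Fe ratio 1:2 ⇒ n(Fe) = 0.33692 mol.
Reaction (3): Fe→FeS ratio 1:1 ⇒ n(FeS) = 0.33692 mol.
Mass of FeS = 0.33692 × 87.91 = 29.618 g.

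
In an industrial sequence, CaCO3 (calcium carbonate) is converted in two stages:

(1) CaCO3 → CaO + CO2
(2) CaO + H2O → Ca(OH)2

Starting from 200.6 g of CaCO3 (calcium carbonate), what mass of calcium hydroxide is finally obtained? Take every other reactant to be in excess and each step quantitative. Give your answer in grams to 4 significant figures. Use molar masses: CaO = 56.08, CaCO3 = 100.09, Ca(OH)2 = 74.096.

148.5 g

n(CaCO3) = 200.60 / 100.09 = 2.0042 mol.
Step 1 gives a 1:1 ratio of CaCO3 to CaO, so n(CaO) = 2.0042 mol.
In step 2 the CaO:Ca(OH)2 ratio is 1:1, so n(Ca(OH)2) = 2.0042 mol.
Mass of Ca(OH)2 = 2.0042 × 74.096 = 148.50 g.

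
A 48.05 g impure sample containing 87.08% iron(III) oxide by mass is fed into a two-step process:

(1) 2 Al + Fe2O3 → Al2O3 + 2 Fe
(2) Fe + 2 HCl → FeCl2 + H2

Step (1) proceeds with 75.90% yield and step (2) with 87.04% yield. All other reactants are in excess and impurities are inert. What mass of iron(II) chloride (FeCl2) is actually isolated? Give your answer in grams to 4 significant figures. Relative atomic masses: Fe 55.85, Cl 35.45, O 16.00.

43.88 g

Pure Fe2O3 = 48.05 × 0.8708 = 41.842 g.
M(Fe2O3) = 2(55.85) + 3(16.00) = 159.70 g/mol.
M(FeCl2) = 55.85 + 2(35.45) = 126.75 g/mol.
n(Fe2O3) = 41.842 / 159.70 = 0.26200 mol.
Step 1 (Fe2O3:Fe = 1:2): theoretical n(Fe) = 0.52401 mol; at 75.90% yield, n(Fe) = 0.39772 mol.
Step 2 (Fe:FeCl2 = 1:1): theoretical n(FeCl2) = 0.39772 mol, so theoretical mass = 0.39772 × 126.75 = 50.411 g.
At 87.04% yield, actual mass of FeCl2 = 50.411 × 0.8704 = 43.878 g.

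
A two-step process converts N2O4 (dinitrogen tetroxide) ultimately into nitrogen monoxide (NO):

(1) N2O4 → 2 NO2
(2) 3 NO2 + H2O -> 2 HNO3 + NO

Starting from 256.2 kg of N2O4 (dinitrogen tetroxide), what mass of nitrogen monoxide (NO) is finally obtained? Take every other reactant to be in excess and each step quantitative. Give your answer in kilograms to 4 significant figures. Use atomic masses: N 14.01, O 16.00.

55.70 kg

M(N2O4) = 2(14.01) + 4(16.00) = 92.02 g/mol.
M(NO) = 14.01 + 16.00 = 30.01 g/mol.
256.2 kg = 256200 g.
n(N2O4) = 256200 / 92.02 = 2784.2 mol.
Step 1 gives a 1:2 ratio of N2O4 to NO2, so n(NO2) = 5568.4 mol.
In step 2 the NO2:NO ratio is 3:1, so n(NO) = 1856.1 mol.
Mass of NO = 1856.1 × 30.01 = 55702 g = 55.70 kg.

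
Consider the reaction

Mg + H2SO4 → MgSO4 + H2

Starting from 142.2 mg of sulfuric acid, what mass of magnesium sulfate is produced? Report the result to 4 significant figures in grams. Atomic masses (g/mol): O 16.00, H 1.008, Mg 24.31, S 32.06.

0.1745 g

M(H2SO4) = 2(1.008) + 32.06 + 4(16.00) = 98.076 g/mol.
M(MgSO4) = 24.31 + 32.06 + 4(16.00) = 120.37 g/mol.
Convert: 142.2 mg = 0.14220 g.
n(H2SO4) = 0.14220 g / 98.076 g/mol = 0.0014499 mol.
From the equation the H2SO4:MgSO4 mole ratio is 1:1, so n(MgSO4) = 0.0014499 × 1/1 = 0.0014499 mol.
Mass of MgSO4 = 0.0014499 mol × 120.37 g/mol = 0.17452 g.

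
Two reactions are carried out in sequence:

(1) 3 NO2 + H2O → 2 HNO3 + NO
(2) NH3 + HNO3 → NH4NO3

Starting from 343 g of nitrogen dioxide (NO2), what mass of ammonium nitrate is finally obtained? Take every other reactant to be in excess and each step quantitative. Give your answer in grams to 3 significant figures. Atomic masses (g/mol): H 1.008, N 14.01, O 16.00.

398 g

M(NO2) = 14.01 + 2(16.00) = 46.01 g/mol.
M(NH4NO3) = 2(14.01) + 4(1.008) + 3(16.00) = 80.052 g/mol.
n(NO2) = 343.0 / 46.01 = 7.455 mol.
Step 1 gives a 3:2 ratio of NO2 to HNO3, so n(HNO3) = 4.970 mol.
In step 2 the HNO3:NH4NO3 ratio is 1:1, so n(NH4NO3) = 4.970 mol.
Mass of NH4NO3 = 4.970 × 80.052 = 397.9 g.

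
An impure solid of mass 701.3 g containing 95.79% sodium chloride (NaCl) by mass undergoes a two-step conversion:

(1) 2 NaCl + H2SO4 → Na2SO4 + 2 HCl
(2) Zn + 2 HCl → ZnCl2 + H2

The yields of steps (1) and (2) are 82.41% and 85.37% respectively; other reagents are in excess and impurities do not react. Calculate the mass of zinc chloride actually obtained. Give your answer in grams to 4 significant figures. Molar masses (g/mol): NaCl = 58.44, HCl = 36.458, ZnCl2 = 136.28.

551.1 g

Pure NaCl = 701.3 × 0.9579 = 671.78 g.
n(NaCl) = 671.78 / 58.44 = 11.495 mol.
Step 1 (NaCl:HCl = 2:2): theoretical n(HCl) = 11.495 mol; at 82.41% yield, n(HCl) = 9.4731 mol.
Step 2 (HCl:ZnCl2 = 2:1): theoretical n(ZnCl2) = 4.7366 mol, so theoretical mass = 4.7366 × 136.28 = 645.50 g.
At 85.37% yield, actual mass of ZnCl2 = 645.50 × 0.8537 = 551.06 g.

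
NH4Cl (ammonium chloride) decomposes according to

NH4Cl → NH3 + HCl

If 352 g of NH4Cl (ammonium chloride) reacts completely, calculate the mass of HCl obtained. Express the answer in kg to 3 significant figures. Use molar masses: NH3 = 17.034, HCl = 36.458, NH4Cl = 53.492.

n(NH4Cl) = 352.0 g / 53.492 g/mol = 6.580 mol.
From the equation the NH4Cl:HCl mole ratio is 1:1, so n(HCl) = 6.580 × 1/1 = 6.580 mol.
Mass of HCl = 6.580 mol × 36.458 g/mol = 239.9 g.
Converting to kg: 239.9 g = 0.240 kg.

0.240 kg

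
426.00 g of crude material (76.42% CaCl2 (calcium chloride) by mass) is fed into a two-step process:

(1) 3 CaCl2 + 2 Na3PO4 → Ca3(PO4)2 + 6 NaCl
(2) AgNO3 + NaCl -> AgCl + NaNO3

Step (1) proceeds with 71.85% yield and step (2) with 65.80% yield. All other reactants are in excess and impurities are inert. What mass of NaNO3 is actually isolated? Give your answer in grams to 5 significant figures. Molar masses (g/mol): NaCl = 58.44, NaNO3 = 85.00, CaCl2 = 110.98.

Pure CaCl2 = 426.00 × 0.7642 = 325.549 g.
n(CaCl2) = 325.549 / 110.98 = 2.93340 mol.
Step 1 (CaCl2:NaCl = 3:6): theoretical n(NaCl) = 5.86681 mol; at 71.85% yield, n(NaCl) = 4.21530 mol.
Step 2 (NaCl:NaNO3 = 1:1): theoretical n(NaNO3) = 4.21530 mol, so theoretical mass = 4.21530 × 85.00 = 358.301 g.
At 65.80% yield, actual mass of NaNO3 = 358.301 × 0.6580 = 235.762 g.

235.76 g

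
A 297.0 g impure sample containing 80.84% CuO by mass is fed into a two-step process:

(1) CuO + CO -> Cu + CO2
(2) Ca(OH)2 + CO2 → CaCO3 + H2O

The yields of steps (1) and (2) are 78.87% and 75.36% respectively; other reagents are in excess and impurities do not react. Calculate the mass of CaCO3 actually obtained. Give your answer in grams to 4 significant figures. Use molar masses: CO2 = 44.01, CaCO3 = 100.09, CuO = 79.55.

Pure CuO = 297.0 × 0.8084 = 240.09 g.
n(CuO) = 240.09 / 79.55 = 3.0182 mol.
Step 1 (CuO:CO2 = 1:1): theoretical n(CO2) = 3.0182 mol; at 78.87% yield, n(CO2) = 2.3804 mol.
Step 2 (CO2:CaCO3 = 1:1): theoretical n(CaCO3) = 2.3804 mol, so theoretical mass = 2.3804 × 100.09 = 238.26 g.
At 75.36% yield, actual mass of CaCO3 = 238.26 × 0.7536 = 179.55 g.

179.6 g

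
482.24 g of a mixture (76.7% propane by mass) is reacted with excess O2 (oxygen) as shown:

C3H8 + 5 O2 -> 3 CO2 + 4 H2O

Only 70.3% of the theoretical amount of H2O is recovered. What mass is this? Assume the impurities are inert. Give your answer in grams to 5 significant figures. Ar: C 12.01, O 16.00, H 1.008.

424.96 g

Pure C3H8 available = 482.24 g × 0.767 = 369.878 g.
M(C3H8) = 3(12.01) + 8(1.008) = 44.094 g/mol.
M(H2O) = 2(1.008) + 16.00 = 18.016 g/mol.
n(C3H8) = 369.878 g / 44.094 g/mol = 8.38840 mol.
From the equation the C3H8:H2O mole ratio is 1:4, so n(H2O) = 8.38840 × 4/1 = 33.5536 mol.
Mass of H2O = 33.5536 mol × 18.016 g/mol = 604.502 g.
Actual mass collected = 604.502 g × 0.703 = 424.965 g.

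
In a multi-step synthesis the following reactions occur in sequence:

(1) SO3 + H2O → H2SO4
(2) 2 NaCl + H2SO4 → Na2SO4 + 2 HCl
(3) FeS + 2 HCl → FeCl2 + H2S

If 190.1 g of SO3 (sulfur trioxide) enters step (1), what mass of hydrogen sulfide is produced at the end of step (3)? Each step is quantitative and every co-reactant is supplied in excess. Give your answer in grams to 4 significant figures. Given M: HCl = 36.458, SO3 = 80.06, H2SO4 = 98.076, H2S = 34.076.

80.91 g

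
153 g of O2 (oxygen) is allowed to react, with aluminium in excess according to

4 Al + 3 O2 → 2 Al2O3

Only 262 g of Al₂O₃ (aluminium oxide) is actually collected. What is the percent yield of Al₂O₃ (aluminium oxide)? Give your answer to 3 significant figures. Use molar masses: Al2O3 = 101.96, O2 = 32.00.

80.6 %

n(O2) = 153.0 g / 32.00 g/mol = 4.781 mol.
From the equation the O2:Al2O3 mole ratio is 3:2, so n(Al2O3) = 4.781 × 2/3 = 3.188 mol.
Mass of Al2O3 = 3.188 mol × 101.96 g/mol = 325.0 g.
This is the theoretical yield. Percent yield = 262 g / 325.0 g × 100% = 80.62%.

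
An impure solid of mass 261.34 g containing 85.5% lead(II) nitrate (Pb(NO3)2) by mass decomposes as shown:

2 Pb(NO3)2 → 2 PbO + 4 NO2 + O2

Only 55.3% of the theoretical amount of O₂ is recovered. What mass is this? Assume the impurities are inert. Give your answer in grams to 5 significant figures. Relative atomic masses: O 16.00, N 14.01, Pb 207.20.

5.9690 g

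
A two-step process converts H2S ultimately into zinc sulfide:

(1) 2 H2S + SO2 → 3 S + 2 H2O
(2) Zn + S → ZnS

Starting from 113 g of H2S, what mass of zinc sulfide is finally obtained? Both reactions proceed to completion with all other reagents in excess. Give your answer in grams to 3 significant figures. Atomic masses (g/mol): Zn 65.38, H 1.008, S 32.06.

485 g

M(H2S) = 2(1.008) + 32.06 = 34.076 g/mol.
M(ZnS) = 65.38 + 32.06 = 97.44 g/mol.
n(H2S) = 113.0 / 34.076 = 3.316 mol.
Step 1 gives a 2:3 ratio of H2S to S, so n(S) = 4.974 mol.
In step 2 the S:ZnS ratio is 1:1, so n(ZnS) = 4.974 mol.
Mass of ZnS = 4.974 × 97.44 = 484.7 g.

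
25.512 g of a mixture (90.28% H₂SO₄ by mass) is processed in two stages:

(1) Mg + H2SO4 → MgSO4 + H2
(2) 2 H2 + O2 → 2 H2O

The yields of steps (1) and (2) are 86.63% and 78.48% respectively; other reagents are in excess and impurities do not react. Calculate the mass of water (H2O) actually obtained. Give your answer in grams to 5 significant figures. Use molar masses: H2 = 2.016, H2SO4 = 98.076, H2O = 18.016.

Pure H2SO4 = 25.512 × 0.9028 = 23.0322 g.
n(H2SO4) = 23.0322 / 98.076 = 0.234841 mol.
Step 1 (H2SO4:H2 = 1:1): theoretical n(H2) = 0.234841 mol; at 86.63% yield, n(H2) = 0.203442 mol.
Step 2 (H2:H2O = 2:2): theoretical n(H2O) = 0.203442 mol, so theoretical mass = 0.203442 × 18.016 = 3.66522 g.
At 78.48% yield, actual mass of H2O = 3.66522 × 0.7848 = 2.87646 g.

2.8765 g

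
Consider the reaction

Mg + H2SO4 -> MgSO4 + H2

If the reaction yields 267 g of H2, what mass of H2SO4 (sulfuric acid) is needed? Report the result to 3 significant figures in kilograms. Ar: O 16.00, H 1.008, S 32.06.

M(H2) = 2(1.008) = 2.016 g/mol.
M(H2SO4) = 2(1.008) + 32.06 + 4(16.00) = 98.076 g/mol.
n(H2) = 267.0 g / 2.016 g/mol = 132.4 mol.
From the equation the H2:H2SO4 mole ratio is 1:1, so n(H2SO4) = 132.4 × 1/1 = 132.4 mol.
Mass of H2SO4 = 132.4 mol × 98.076 g/mol = 12990 g.
Converting to kg: 12990 g = 13.0 kg.

13.0 kg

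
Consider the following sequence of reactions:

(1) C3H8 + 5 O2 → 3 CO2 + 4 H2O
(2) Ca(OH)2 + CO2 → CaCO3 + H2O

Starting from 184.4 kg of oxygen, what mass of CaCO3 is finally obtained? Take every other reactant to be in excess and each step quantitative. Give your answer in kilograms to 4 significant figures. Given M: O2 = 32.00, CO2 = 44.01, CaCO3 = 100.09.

184.4 kg = 184400 g.
n(O2) = 184400 / 32.00 = 5762.5 mol.
Step 1 gives a 5:3 ratio of O2 to CO2, so n(CO2) = 3457.5 mol.
In step 2 the CO2:CaCO3 ratio is 1:1, so n(CaCO3) = 3457.5 mol.
Mass of CaCO3 = 3457.5 × 100.09 = 346060 g = 346.1 kg.

346.1 kg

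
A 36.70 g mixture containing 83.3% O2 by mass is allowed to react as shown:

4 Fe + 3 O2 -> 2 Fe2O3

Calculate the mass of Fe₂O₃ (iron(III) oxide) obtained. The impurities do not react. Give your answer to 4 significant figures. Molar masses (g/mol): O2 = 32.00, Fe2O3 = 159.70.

Mass of pure O2 = 36.70 g × 0.833 = 30.571 g.
n(O2) = 30.571 g / 32.00 g/mol = 0.95535 mol.
From the equation the O2:Fe2O3 mole ratio is 3:2, so n(Fe2O3) = 0.95535 × 2/3 = 0.63690 mol.
Mass of Fe2O3 = 0.63690 mol × 159.70 g/mol = 101.71 g.

101.7 g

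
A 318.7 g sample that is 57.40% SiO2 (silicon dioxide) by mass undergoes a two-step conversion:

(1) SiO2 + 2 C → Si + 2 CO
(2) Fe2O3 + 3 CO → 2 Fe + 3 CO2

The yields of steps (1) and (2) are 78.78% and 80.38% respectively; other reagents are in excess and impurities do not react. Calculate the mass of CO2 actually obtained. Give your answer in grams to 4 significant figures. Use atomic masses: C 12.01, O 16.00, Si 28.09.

169.7 g

Pure SiO2 = 318.7 × 0.5740 = 182.93 g.
M(SiO2) = 28.09 + 2(16.00) = 60.09 g/mol.
M(CO2) = 12.01 + 2(16.00) = 44.01 g/mol.
n(SiO2) = 182.93 / 60.09 = 3.0443 mol.
Step 1 (SiO2:CO = 1:2): theoretical n(CO) = 6.0887 mol; at 78.78% yield, n(CO) = 4.7966 mol.
Step 2 (CO:CO2 = 3:3): theoretical n(CO2) = 4.7966 mol, so theoretical mass = 4.7966 × 44.01 = 211.10 g.
At 80.38% yield, actual mass of CO2 = 211.10 × 0.8038 = 169.68 g.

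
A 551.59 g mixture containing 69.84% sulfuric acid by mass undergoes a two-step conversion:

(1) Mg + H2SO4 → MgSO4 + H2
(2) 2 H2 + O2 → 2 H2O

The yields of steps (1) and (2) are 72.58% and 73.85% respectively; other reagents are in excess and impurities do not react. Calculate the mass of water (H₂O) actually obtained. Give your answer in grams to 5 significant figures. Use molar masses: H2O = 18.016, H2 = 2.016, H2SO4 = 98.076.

37.930 g

Pure H2SO4 = 551.59 × 0.6984 = 385.230 g.
n(H2SO4) = 385.230 / 98.076 = 3.92788 mol.
Step 1 (H2SO4:H2 = 1:1): theoretical n(H2) = 3.92788 mol; at 72.58% yield, n(H2) = 2.85085 mol.
Step 2 (H2:H2O = 2:2): theoretical n(H2O) = 2.85085 mol, so theoretical mass = 2.85085 × 18.016 = 51.3610 g.
At 73.85% yield, actual mass of H2O = 51.3610 × 0.7385 = 37.9301 g.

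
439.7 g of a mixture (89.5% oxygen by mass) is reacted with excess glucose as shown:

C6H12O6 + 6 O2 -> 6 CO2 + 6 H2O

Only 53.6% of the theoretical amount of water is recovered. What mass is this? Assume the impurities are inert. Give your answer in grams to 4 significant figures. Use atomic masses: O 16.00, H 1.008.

118.8 g

Pure O2 available = 439.7 g × 0.895 = 393.53 g.
M(O2) = 2(16.00) = 32.00 g/mol.
M(H2O) = 2(1.008) + 16.00 = 18.016 g/mol.
n(O2) = 393.53 g / 32.00 g/mol = 12.298 mol.
From the equation the O2:H2O mole ratio is 6:6, so n(H2O) = 12.298 × 6/6 = 12.298 mol.
Mass of H2O = 12.298 mol × 18.016 g/mol = 221.56 g.
Actual mass collected = 221.56 g × 0.536 = 118.76 g.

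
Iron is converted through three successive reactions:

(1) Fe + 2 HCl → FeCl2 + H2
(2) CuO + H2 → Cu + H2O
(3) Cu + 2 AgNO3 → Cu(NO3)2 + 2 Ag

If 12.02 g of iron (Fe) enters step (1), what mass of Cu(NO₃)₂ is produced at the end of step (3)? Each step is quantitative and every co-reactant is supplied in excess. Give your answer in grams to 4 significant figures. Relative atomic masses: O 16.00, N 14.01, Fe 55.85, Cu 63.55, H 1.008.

40.37 g

M(Fe) = 55.85 g/mol.
M(Cu(NO3)2) = 63.55 + 2(14.01) + 6(16.00) = 187.57 g/mol.
n(Fe) = 12.02 / 55.85 = 0.21522 mol.
Reaction (1): Fe→H2 ratio 1:1 ⇒ n(H2) = 0.21522 mol.
Reaction (2): H2→Cu ratio 1:1 ⇒ n(Cu) = 0.21522 mol.
Reaction (3): Cu→Cu(NO3)2 ratio 1:1 ⇒ n(Cu(NO3)2) = 0.21522 mol.
Mass of Cu(NO3)2 = 0.21522 × 187.57 = 40.369 g.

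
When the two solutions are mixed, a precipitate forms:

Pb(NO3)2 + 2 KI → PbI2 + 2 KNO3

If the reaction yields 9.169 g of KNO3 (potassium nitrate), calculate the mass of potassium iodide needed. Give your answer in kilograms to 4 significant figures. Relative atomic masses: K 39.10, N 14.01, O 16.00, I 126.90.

M(KNO3) = 39.10 + 14.01 + 3(16.00) = 101.11 g/mol.
M(KI) = 39.10 + 126.90 = 166.00 g/mol.
n(KNO3) = 9.1690 g / 101.11 g/mol = 0.090683 mol.
From the equation the KNO3:KI mole ratio is 2:2, so n(KI) = 0.090683 × 2/2 = 0.090683 mol.
Mass of KI = 0.090683 mol × 166.00 g/mol = 15.053 g.
Converting to kg: 15.053 g = 0.01505 kg.

0.01505 kg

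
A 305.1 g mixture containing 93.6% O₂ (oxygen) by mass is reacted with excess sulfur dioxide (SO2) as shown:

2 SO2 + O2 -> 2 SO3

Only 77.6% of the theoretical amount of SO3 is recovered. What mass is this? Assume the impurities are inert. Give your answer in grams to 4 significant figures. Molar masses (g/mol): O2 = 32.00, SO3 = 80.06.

1109 g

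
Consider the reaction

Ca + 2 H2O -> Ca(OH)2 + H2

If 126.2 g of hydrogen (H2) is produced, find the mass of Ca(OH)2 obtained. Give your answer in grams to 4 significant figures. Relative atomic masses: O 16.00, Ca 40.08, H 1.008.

4638 g

M(H2) = 2(1.008) = 2.016 g/mol.
M(Ca(OH)2) = 40.08 + 2(16.00) + 2(1.008) = 74.096 g/mol.
n(H2) = 126.20 g / 2.016 g/mol = 62.599 mol.
From the equation the H2:Ca(OH)2 mole ratio is 1:1, so n(Ca(OH)2) = 62.599 × 1/1 = 62.599 mol.
Mass of Ca(OH)2 = 62.599 mol × 74.096 g/mol = 4638.4 g.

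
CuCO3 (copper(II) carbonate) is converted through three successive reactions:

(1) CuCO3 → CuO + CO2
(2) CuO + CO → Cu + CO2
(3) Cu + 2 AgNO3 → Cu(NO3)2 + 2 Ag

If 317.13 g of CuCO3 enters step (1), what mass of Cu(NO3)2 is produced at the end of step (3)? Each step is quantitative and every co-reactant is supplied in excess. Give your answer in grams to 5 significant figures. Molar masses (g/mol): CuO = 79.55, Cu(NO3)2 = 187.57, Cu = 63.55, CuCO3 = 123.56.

n(CuCO3) = 317.13 / 123.56 = 2.56661 mol.
Reaction (1): CuCO3→CuO ratio 1:1 ⇒ n(CuO) = 2.56661 mol.
Reaction (2): CuO→Cu ratio 1:1 ⇒ n(Cu) = 2.56661 mol.
Reaction (3): Cu→Cu(NO3)2 ratio 1:1 ⇒ n(Cu(NO3)2) = 2.56661 mol.
Mass of Cu(NO3)2 = 2.56661 × 187.57 = 481.419 g.

481.42 g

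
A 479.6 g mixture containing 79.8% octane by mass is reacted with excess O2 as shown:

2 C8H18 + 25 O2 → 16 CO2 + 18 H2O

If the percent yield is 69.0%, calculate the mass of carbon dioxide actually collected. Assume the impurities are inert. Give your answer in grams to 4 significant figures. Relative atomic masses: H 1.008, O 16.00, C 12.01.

814.0 g

Pure C8H18 available = 479.6 g × 0.798 = 382.72 g.
M(C8H18) = 8(12.01) + 18(1.008) = 114.224 g/mol.
M(CO2) = 12.01 + 2(16.00) = 44.01 g/mol.
n(C8H18) = 382.72 g / 114.224 g/mol = 3.3506 mol.
From the equation the C8H18:CO2 mole ratio is 2:16, so n(CO2) = 3.3506 × 16/2 = 26.805 mol.
Mass of CO2 = 26.805 mol × 44.01 g/mol = 1179.7 g.
Actual mass collected = 1179.7 g × 0.690 = 813.98 g.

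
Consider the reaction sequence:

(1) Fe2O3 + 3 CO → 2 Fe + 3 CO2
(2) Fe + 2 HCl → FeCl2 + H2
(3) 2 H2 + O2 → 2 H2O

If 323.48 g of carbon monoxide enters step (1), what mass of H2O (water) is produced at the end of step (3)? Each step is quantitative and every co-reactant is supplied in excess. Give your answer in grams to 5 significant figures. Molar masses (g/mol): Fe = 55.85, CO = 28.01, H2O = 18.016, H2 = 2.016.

n(CO) = 323.48 / 28.01 = 11.5487 mol.
Reaction (1): CO→Fe ratio 3:2 ⇒ n(Fe) = 7.69916 mol.
Reaction (2): Fe→H2 ratio 1:1 ⇒ n(H2) = 7.69916 mol.
Reaction (3): H2→H2O ratio 2:2 ⇒ n(H2O) = 7.69916 mol.
Mass of H2O = 7.69916 × 18.016 = 138.708 g.

138.71 g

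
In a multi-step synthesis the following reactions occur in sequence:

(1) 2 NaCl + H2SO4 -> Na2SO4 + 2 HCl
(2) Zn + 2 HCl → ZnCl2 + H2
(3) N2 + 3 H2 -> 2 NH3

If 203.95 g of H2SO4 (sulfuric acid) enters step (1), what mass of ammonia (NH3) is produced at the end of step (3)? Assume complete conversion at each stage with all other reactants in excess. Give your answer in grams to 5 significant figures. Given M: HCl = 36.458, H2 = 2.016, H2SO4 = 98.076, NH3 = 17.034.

23.615 g

n(H2SO4) = 203.95 / 98.076 = 2.07951 mol.
Reaction (1): H2SO4→HCl ratio 1:2 ⇒ n(HCl) = 4.15902 mol.
Reaction (2): HCl→H2 ratio 2:1 ⇒ n(H2) = 2.07951 mol.
Reaction (3): H2→NH3 ratio 3:2 ⇒ n(NH3) = 1.38634 mol.
Mass of NH3 = 1.38634 × 17.034 = 23.6149 g.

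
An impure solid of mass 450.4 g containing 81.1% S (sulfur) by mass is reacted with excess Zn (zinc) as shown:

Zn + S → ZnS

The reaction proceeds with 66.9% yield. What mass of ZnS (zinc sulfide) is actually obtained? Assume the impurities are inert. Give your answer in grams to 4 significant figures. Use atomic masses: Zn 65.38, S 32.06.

742.7 g

Pure S available = 450.4 g × 0.811 = 365.27 g.
M(S) = 32.06 g/mol.
M(ZnS) = 65.38 + 32.06 = 97.44 g/mol.
n(S) = 365.27 g / 32.06 g/mol = 11.393 mol.
From the equation the S:ZnS mole ratio is 1:1, so n(ZnS) = 11.393 × 1/1 = 11.393 mol.
Mass of ZnS = 11.393 mol × 97.44 g/mol = 1110.2 g.
Actual mass collected = 1110.2 g × 0.669 = 742.71 g.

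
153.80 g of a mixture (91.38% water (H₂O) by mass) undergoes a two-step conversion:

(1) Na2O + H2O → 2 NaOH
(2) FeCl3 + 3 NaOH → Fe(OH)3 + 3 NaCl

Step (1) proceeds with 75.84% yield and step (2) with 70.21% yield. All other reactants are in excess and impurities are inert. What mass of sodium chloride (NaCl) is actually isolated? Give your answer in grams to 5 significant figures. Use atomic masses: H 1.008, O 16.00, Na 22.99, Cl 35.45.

485.50 g

Pure H2O = 153.80 × 0.9138 = 140.542 g.
M(H2O) = 2(1.008) + 16.00 = 18.016 g/mol.
M(NaCl) = 22.99 + 35.45 = 58.44 g/mol.
n(H2O) = 140.542 / 18.016 = 7.80098 mol.
Step 1 (H2O:NaOH = 1:2): theoretical n(NaOH) = 15.6020 mol; at 75.84% yield, n(NaOH) = 11.8325 mol.
Step 2 (NaOH:NaCl = 3:3): theoretical n(NaCl) = 11.8325 mol, so theoretical mass = 11.8325 × 58.44 = 691.493 g.
At 70.21% yield, actual mass of NaCl = 691.493 × 0.7021 = 485.497 g.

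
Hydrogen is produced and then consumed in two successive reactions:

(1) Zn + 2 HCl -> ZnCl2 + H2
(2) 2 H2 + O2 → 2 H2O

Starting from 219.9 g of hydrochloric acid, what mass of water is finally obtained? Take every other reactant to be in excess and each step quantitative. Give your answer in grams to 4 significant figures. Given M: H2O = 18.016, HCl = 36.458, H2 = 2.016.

54.33 g

n(HCl) = 219.90 / 36.458 = 6.0316 mol.
Step 1 gives a 2:1 ratio of HCl to H2, so n(H2) = 3.0158 mol.
In step 2 the H2:H2O ratio is 2:2, so n(H2O) = 3.0158 mol.
Mass of H2O = 3.0158 × 18.016 = 54.333 g.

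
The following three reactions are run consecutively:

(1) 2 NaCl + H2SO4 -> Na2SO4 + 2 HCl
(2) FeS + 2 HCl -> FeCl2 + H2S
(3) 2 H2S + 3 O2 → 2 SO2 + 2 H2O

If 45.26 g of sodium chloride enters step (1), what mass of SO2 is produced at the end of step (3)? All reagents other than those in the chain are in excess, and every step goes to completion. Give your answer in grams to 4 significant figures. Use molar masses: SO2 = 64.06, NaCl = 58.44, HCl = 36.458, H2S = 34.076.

24.81 g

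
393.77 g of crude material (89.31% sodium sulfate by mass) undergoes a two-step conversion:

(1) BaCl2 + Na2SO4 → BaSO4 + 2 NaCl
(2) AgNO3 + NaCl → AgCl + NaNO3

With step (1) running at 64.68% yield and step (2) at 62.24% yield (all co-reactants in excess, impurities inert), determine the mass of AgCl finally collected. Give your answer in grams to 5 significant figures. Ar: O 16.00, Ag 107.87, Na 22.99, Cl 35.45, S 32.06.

285.70 g

Pure Na2SO4 = 393.77 × 0.8931 = 351.676 g.
M(Na2SO4) = 2(22.99) + 32.06 + 4(16.00) = 142.04 g/mol.
M(AgCl) = 107.87 + 35.45 = 143.32 g/mol.
n(Na2SO4) = 351.676 / 142.04 = 2.47589 mol.
Step 1 (Na2SO4:NaCl = 1:2): theoretical n(NaCl) = 4.95179 mol; at 64.68% yield, n(NaCl) = 3.20282 mol.
Step 2 (NaCl:AgCl = 1:1): theoretical n(AgCl) = 3.20282 mol, so theoretical mass = 3.20282 × 143.32 = 459.028 g.
At 62.24% yield, actual mass of AgCl = 459.028 × 0.6224 = 285.699 g.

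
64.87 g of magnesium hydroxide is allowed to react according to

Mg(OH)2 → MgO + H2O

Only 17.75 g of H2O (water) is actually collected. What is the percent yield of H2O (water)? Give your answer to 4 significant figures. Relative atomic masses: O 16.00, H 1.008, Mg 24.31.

88.58 %

M(Mg(OH)2) = 24.31 + 2(16.00) + 2(1.008) = 58.326 g/mol.
M(H2O) = 2(1.008) + 16.00 = 18.016 g/mol.
n(Mg(OH)2) = 64.870 g / 58.326 g/mol = 1.1122 mol.
From the equation the Mg(OH)2:H2O mole ratio is 1:1, so n(H2O) = 1.1122 × 1/1 = 1.1122 mol.
Mass of H2O = 1.1122 mol × 18.016 g/mol = 20.037 g.
This is the theoretical yield. Percent yield = 17.75 g / 20.037 g × 100% = 88.585%.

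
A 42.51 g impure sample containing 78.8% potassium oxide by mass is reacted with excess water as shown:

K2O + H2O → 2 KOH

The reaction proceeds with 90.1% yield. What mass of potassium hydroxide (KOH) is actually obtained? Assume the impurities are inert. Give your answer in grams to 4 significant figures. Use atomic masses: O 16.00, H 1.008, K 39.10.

35.95 g

Pure K2O available = 42.51 g × 0.788 = 33.498 g.
M(K2O) = 2(39.10) + 16.00 = 94.20 g/mol.
M(KOH) = 39.10 + 16.00 + 1.008 = 56.108 g/mol.
n(K2O) = 33.498 g / 94.20 g/mol = 0.35560 mol.
From the equation the K2O:KOH mole ratio is 1:2, so n(KOH) = 0.35560 × 2/1 = 0.71121 mol.
Mass of KOH = 0.71121 mol × 56.108 g/mol = 39.904 g.
Actual mass collected = 39.904 g × 0.901 = 35.954 g.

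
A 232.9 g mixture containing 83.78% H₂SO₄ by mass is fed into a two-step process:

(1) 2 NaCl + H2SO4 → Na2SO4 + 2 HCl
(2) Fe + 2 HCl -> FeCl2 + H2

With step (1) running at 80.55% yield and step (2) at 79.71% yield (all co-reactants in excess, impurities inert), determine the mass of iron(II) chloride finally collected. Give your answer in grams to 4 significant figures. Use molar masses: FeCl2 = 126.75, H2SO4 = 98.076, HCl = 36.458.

Pure H2SO4 = 232.9 × 0.8378 = 195.12 g.
n(H2SO4) = 195.12 / 98.076 = 1.9895 mol.
Step 1 (H2SO4:HCl = 1:2): theoretical n(HCl) = 3.9790 mol; at 80.55% yield, n(HCl) = 3.2051 mol.
Step 2 (HCl:FeCl2 = 2:1): theoretical n(FeCl2) = 1.6026 mol, so theoretical mass = 1.6026 × 126.75 = 203.12 g.
At 79.71% yield, actual mass of FeCl2 = 203.12 × 0.7971 = 161.91 g.

161.9 g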